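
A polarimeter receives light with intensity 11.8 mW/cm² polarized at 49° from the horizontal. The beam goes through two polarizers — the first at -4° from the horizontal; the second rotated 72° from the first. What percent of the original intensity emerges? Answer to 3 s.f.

≈ 3.46%

I₁ = 11.8 mW/cm² · cos²(53°) = 4.274 mW/cm².
I₂ = I₁ · cos²(72°) = 4.274 · 0.09549 = 0.4081 mW/cm².
That is 3.459% of the incident intensity.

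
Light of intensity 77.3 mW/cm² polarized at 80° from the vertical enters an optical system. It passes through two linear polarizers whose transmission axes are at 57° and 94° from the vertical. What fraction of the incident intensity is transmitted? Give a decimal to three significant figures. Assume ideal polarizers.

I/I₀ ≈ 0.540

By Malus's law, I₁ = 77.3 mW/cm² · cos²(23°) = 65.5 mW/cm².
I₂ = I₁ · cos²(37°) = 65.5 · 0.6378 = 41.78 mW/cm².
Transmitted fraction = 0.5404.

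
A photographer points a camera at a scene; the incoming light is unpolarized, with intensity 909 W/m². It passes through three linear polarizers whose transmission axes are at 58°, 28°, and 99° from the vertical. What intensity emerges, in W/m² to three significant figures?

Unpolarized light through the first polarizer → I₁ = 909 W/m²/2 = 454.5 W/m², polarized at 58°.
I₂ = I₁ · cos²(30°) = 454.5 · 0.75 = 340.9 W/m².
I₃ = I₂ · cos²(71°) = 340.9 · 0.106 = 36.13 W/m².

I ≈ 36.1 W/m²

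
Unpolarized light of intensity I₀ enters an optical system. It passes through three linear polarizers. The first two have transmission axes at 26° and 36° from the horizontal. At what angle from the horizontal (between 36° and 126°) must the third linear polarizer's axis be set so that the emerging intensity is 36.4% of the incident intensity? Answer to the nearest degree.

θ ≈ 66°

Unpolarized light through the first polarizer → I₁ = ½ I₀, now polarized at 26°.
I₂ = I₁ cos²(36° − 26°) = 0.5 I₀ · cos²(10°) = 0.4849 I₀.
Need I₃/I₀ = 0.364, so cos²(θ − 36°) = 0.364 / 0.4849 = 0.7506.
θ − 36° = arccos(√0.7506) = 30.0°, giving θ ≈ 36 + 30.0 = 66.0°.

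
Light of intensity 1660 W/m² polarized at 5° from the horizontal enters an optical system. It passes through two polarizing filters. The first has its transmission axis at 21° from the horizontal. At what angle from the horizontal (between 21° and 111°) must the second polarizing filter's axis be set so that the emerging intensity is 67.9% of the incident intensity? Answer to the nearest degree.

By Malus's law, I₁ = I₀ cos²(21° − 5°) = I₀ cos²(16°) = 0.924 I₀.
Need I₂/I₀ = 0.679, so cos²(θ − 21°) = 0.679 / 0.924 = 0.7348.
θ − 21° = arccos(√0.7348) = 31.0°, giving θ ≈ 21 + 31.0 = 52.0°.

θ ≈ 52°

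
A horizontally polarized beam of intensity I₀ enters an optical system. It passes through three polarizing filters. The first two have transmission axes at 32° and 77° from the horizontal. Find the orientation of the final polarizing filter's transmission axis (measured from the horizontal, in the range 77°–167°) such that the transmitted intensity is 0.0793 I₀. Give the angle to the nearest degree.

θ ≈ 139°

I₁ = I₀ cos²(32° − 0°) = I₀ cos²(32°) = 0.7192 I₀.
I₂ = I₁ cos²(77° − 32°) = 0.7192 I₀ · cos²(45°) = 0.3596 I₀.
Need I₃/I₀ = 0.0793, so cos²(θ − 77°) = 0.0793 / 0.3596 = 0.2205.
θ − 77° = arccos(√0.2205) = 62.0°, giving θ ≈ 77 + 62.0 = 139.0°.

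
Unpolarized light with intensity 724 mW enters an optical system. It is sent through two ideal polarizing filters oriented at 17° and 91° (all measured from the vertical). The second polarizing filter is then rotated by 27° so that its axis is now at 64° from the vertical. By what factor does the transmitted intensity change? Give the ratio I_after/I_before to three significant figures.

Before rotation:
Unpolarized light through the first polarizer → I₁ = ½ I₀, now polarized at 17°.
I₂ = I₁ cos²(91° − 17°) = 0.5 I₀ · cos²(74°) = 0.03799 I₀.
After rotation:
Unpolarized light through the first polarizer → I₁ = ½ I₀, now polarized at 17°.
I₂ = I₁ cos²(64° − 17°) = 0.5 I₀ · cos²(47°) = 0.2326 I₀.
Ratio = 0.2326 / 0.03799 = 6.122.

I_new/I_old ≈ 6.12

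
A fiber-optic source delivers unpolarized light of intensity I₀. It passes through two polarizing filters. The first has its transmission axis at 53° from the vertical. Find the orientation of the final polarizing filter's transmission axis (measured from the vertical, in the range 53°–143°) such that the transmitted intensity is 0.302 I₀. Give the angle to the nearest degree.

θ ≈ 92°

Unpolarized light through the first polarizer → I₁ = ½ I₀, now polarized at 53°.
Need I₂/I₀ = 0.302, so cos²(θ − 53°) = 0.302 / 0.5 = 0.604.
θ − 53° = arccos(√0.604) = 39.0°, giving θ ≈ 53 + 39.0 = 92.0°.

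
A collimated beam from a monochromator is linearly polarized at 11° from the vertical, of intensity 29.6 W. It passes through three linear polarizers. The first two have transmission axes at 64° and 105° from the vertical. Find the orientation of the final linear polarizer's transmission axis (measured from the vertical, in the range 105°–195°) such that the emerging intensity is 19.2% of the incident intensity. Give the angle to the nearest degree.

θ ≈ 120°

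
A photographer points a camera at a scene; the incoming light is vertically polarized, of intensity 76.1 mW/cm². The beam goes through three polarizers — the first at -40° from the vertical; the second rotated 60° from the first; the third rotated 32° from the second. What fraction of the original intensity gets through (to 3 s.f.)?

I/I₀ ≈ 0.106

I₁ = 76.1 mW/cm² · cos²(40°) = 44.66 mW/cm².
I₂ = I₁ · cos²(60°) = 44.66 · 0.25 = 11.16 mW/cm².
I₃ = I₂ · cos²(32°) = 11.16 · 0.7192 = 8.029 mW/cm².
Transmitted fraction = 0.1055.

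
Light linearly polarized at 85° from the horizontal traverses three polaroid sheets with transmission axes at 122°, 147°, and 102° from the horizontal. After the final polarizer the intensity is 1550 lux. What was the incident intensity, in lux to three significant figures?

I₀ ≈ 5920 lux

I₁ = I₀ cos²(122° − 85°) = I₀ cos²(37°) = 0.6378 I₀.
I₂ = I₁ cos²(147° − 122°) = 0.6378 I₀ · cos²(25°) = 0.5239 I₀.
I₃ = I₂ cos²(102° − 147°) = 0.5239 I₀ · cos²(45°) = 0.262 I₀.
So 1550 lux = 0.262 I₀, giving I₀ = 1550/0.262 = 5917 lux.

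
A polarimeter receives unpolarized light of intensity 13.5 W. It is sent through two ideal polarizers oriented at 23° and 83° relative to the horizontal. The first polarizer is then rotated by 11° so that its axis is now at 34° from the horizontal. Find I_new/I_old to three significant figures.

Before rotation:
Unpolarized light through the first polarizer → I₁ = ½ I₀, now polarized at 23°.
I₂ = I₁ cos²(83° − 23°) = 0.5 I₀ · cos²(60°) = 0.125 I₀.
After rotation:
Unpolarized light through the first polarizer → I₁ = ½ I₀, now polarized at 34°.
I₂ = I₁ cos²(83° − 34°) = 0.5 I₀ · cos²(49°) = 0.2152 I₀.
Ratio = 0.2152 / 0.125 = 1.722.

I_new/I_old ≈ 1.72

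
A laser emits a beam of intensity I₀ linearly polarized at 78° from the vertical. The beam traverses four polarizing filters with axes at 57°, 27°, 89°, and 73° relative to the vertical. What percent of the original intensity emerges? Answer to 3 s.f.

≈ 13.3%

I₁ = I₀ cos²(57° − 78°) = I₀ cos²(21°) = 0.8716 I₀.
I₂ = I₁ cos²(27° − 57°) = 0.8716 I₀ · cos²(30°) = 0.6537 I₀.
I₃ = I₂ cos²(89° − 27°) = 0.6537 I₀ · cos²(62°) = 0.1441 I₀.
I₄ = I₃ cos²(73° − 89°) = 0.1441 I₀ · cos²(16°) = 0.1331 I₀.
That is 13.31% of the incident intensity.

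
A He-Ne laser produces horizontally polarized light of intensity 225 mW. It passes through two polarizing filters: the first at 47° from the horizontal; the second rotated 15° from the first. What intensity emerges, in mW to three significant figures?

I ≈ 97.6 mW

I₁ = 225 mW · cos²(47°) = 104.7 mW.
I₂ = I₁ · cos²(15°) = 104.7 · 0.933 = 97.64 mW.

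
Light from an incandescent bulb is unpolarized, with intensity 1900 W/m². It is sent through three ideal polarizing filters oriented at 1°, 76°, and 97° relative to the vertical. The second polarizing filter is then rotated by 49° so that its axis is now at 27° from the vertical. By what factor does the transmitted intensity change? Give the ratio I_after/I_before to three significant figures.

Before rotation:
Unpolarized light through the first polarizer → I₁ = ½ I₀, now polarized at 1°.
I₂ = I₁ cos²(76° − 1°) = 0.5 I₀ · cos²(75°) = 0.03349 I₀.
I₃ = I₂ cos²(97° − 76°) = 0.03349 I₀ · cos²(21°) = 0.02919 I₀.
After rotation:
Unpolarized light through the first polarizer → I₁ = ½ I₀, now polarized at 1°.
I₂ = I₁ cos²(27° − 1°) = 0.5 I₀ · cos²(26°) = 0.4039 I₀.
I₃ = I₂ cos²(97° − 27°) = 0.4039 I₀ · cos²(70°) = 0.04725 I₀.
Ratio = 0.04725 / 0.02919 = 1.619.

I_new/I_old ≈ 1.62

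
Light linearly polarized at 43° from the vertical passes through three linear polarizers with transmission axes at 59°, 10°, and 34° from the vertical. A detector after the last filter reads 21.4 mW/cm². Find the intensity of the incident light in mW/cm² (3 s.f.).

By Malus's law, I₁ = I₀ cos²(59° − 43°) = I₀ cos²(16°) = 0.924 I₀.
I₂ = I₁ cos²(10° − 59°) = 0.924 I₀ · cos²(49°) = 0.3977 I₀.
I₃ = I₂ cos²(34° − 10°) = 0.3977 I₀ · cos²(24°) = 0.3319 I₀.
So 21.4 mW/cm² = 0.3319 I₀, giving I₀ = 21.4/0.3319 = 64.47 mW/cm².

I₀ ≈ 64.5 mW/cm²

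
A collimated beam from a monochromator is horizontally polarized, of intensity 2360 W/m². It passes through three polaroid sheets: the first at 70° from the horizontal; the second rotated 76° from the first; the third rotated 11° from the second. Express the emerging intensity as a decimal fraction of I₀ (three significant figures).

I/I₀ ≈ 0.00660

I₁ = 2360 W/m² · cos²(70°) = 276.1 W/m².
I₂ = I₁ · cos²(76°) = 276.1 · 0.05853 = 16.16 W/m².
I₃ = I₂ · cos²(11°) = 16.16 · 0.9636 = 15.57 W/m².
Transmitted fraction = 0.006597.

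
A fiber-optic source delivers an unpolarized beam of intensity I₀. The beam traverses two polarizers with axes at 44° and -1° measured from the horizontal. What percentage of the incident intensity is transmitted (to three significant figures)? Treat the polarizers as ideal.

≈ 25.0%

Unpolarized light through the first polarizer → I₁ = ½ I₀, now polarized at 44°.
I₂ = I₁ cos²(-1° − 44°) = 0.5 I₀ · cos²(45°) = 0.25 I₀.
That is 25% of the incident intensity.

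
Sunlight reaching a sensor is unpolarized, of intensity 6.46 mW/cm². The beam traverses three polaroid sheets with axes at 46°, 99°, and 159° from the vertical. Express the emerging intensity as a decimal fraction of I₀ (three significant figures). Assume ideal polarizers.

Unpolarized light through the first polarizer → I₁ = 6.46 mW/cm²/2 = 3.23 mW/cm², polarized at 46°.
I₂ = I₁ · cos²(53°) = 3.23 · 0.3622 = 1.17 mW/cm².
I₃ = I₂ · cos²(60°) = 1.17 · 0.25 = 0.2925 mW/cm².
Transmitted fraction = 0.04527.

I/I₀ ≈ 0.0453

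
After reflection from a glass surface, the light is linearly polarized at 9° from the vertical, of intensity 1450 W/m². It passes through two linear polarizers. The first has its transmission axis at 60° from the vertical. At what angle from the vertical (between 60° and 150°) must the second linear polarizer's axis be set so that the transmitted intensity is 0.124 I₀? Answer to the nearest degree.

θ ≈ 116°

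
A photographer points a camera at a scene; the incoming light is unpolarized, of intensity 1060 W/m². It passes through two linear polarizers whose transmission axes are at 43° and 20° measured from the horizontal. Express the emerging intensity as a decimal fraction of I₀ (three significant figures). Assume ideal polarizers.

I/I₀ ≈ 0.424

Unpolarized light through the first polarizer → I₁ = 1060 W/m²/2 = 530 W/m², polarized at 43°.
I₂ = I₁ · cos²(23°) = 530 · 0.8473 = 449.1 W/m².
Transmitted fraction = 0.4237.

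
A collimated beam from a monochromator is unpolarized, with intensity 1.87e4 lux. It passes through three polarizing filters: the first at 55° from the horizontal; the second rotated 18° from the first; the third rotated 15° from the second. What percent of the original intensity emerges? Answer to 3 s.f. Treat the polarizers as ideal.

Unpolarized light through the first polarizer → I₁ = 1.87e4 lux/2 = 9350 lux, polarized at 55°.
I₂ = I₁ · cos²(18°) = 9350 · 0.9045 = 8457 lux.
I₃ = I₂ · cos²(15°) = 8457 · 0.933 = 7891 lux.
That is 42.2% of the incident intensity.

≈ 42.2%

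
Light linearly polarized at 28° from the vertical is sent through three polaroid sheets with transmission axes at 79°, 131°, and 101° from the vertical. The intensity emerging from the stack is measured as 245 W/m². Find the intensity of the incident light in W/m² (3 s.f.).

I₁ = I₀ cos²(79° − 28°) = I₀ cos²(51°) = 0.396 I₀.
I₂ = I₁ cos²(131° − 79°) = 0.396 I₀ · cos²(52°) = 0.1501 I₀.
I₃ = I₂ cos²(101° − 131°) = 0.1501 I₀ · cos²(30°) = 0.1126 I₀.
So 245 W/m² = 0.1126 I₀, giving I₀ = 245/0.1126 = 2176 W/m².

I₀ ≈ 2180 W/m²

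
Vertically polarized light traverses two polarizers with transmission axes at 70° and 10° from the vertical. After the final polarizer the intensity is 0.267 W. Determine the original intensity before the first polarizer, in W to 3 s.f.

I₀ ≈ 9.13 W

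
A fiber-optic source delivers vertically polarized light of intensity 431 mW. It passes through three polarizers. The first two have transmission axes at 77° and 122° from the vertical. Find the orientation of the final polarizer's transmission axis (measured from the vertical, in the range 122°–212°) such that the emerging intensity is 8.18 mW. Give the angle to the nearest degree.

I₁ = I₀ cos²(77° − 0°) = I₀ cos²(77°) = 0.0506 I₀.
I₂ = I₁ cos²(122° − 77°) = 0.0506 I₀ · cos²(45°) = 0.0253 I₀.
Target fraction: 8.18 / 431 mW = 0.01898 of I₀.
Need I₃/I₀ = 0.01898, so cos²(θ − 122°) = 0.01898 / 0.0253 = 0.7501.
θ − 122° = arccos(√0.7501) = 30.0°, giving θ ≈ 122 + 30.0 = 152.0°.

θ ≈ 152°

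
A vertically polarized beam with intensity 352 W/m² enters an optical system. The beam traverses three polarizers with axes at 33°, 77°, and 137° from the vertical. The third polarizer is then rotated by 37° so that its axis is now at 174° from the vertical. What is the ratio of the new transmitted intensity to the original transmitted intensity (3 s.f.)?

Before rotation:
I₁ = I₀ cos²(33° − 0°) = I₀ cos²(33°) = 0.7034 I₀.
I₂ = I₁ cos²(77° − 33°) = 0.7034 I₀ · cos²(44°) = 0.364 I₀.
I₃ = I₂ cos²(137° − 77°) = 0.364 I₀ · cos²(60°) = 0.09099 I₀.
After rotation:
I₁ = I₀ cos²(33° − 0°) = I₀ cos²(33°) = 0.7034 I₀.
I₂ = I₁ cos²(77° − 33°) = 0.7034 I₀ · cos²(44°) = 0.364 I₀.
Angle between axes 2 and 3: 83°. I₃ = 0.364 I₀ · cos²(83°) = 0.005406 I₀.
Ratio = 0.005406 / 0.09099 = 0.05941.

I_new/I_old ≈ 0.0594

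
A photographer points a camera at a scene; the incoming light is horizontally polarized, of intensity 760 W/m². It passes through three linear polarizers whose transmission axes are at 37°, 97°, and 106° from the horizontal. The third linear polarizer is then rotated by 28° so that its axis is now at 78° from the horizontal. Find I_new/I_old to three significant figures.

I_new/I_old ≈ 0.916

Before rotation:
By Malus's law, I₁ = I₀ cos²(37° − 0°) = I₀ cos²(37°) = 0.6378 I₀.
I₂ = I₁ cos²(97° − 37°) = 0.6378 I₀ · cos²(60°) = 0.1595 I₀.
I₃ = I₂ cos²(106° − 97°) = 0.1595 I₀ · cos²(9°) = 0.1556 I₀.
After rotation:
I₁ = I₀ cos²(37° − 0°) = I₀ cos²(37°) = 0.6378 I₀.
I₂ = I₁ cos²(97° − 37°) = 0.6378 I₀ · cos²(60°) = 0.1595 I₀.
I₃ = I₂ cos²(78° − 97°) = 0.1595 I₀ · cos²(19°) = 0.1426 I₀.
Ratio = 0.1426 / 0.1556 = 0.9164.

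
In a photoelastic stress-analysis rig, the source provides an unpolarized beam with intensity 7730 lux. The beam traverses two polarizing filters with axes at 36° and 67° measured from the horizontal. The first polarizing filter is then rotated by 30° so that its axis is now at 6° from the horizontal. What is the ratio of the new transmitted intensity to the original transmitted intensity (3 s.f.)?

Before rotation:
Unpolarized light through the first polarizer → I₁ = ½ I₀, now polarized at 36°.
I₂ = I₁ cos²(67° − 36°) = 0.5 I₀ · cos²(31°) = 0.3674 I₀.
After rotation:
Unpolarized light through the first polarizer → I₁ = ½ I₀, now polarized at 6°.
I₂ = I₁ cos²(67° − 6°) = 0.5 I₀ · cos²(61°) = 0.1175 I₀.
Ratio = 0.1175 / 0.3674 = 0.3199.

I_new/I_old ≈ 0.320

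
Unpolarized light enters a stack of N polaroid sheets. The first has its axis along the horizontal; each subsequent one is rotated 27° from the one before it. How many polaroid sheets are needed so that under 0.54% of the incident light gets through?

First polarizer halves the unpolarized light: factor 1/2.
Each further stage multiplies by cos²(27°) = 0.7939.
After N polarizers: T = 0.5·0.7939^(N−1). Require T < 0.0054 ⇒ N−1 > ln(0.0054/0.5)/ln(0.7939) = 19.62, so N−1 ≥ 20 and N = 21.
Check: N=21 gives T = 0.004945 < 0.0054; N=20 gives T = 0.006229.

N = 21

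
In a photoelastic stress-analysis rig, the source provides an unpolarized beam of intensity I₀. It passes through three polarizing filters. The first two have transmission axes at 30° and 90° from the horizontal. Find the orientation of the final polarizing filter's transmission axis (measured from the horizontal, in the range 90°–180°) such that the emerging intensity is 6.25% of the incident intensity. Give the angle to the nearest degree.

Unpolarized light through the first polarizer → I₁ = ½ I₀, now polarized at 30°.
I₂ = I₁ cos²(90° − 30°) = 0.5 I₀ · cos²(60°) = 0.125 I₀.
Need I₃/I₀ = 0.0625, so cos²(θ − 90°) = 0.0625 / 0.125 = 0.5.
θ − 90° = arccos(√0.5) = 45.0°, giving θ ≈ 90 + 45.0 = 135.0°.

θ ≈ 135°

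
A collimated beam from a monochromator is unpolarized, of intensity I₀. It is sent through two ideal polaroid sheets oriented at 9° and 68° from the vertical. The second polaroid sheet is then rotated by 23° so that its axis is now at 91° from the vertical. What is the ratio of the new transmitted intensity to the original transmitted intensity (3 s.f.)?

Before rotation:
Unpolarized light through the first polarizer → I₁ = ½ I₀, now polarized at 9°.
I₂ = I₁ cos²(68° − 9°) = 0.5 I₀ · cos²(59°) = 0.1326 I₀.
After rotation:
Unpolarized light through the first polarizer → I₁ = ½ I₀, now polarized at 9°.
I₂ = I₁ cos²(91° − 9°) = 0.5 I₀ · cos²(82°) = 0.009685 I₀.
Ratio = 0.009685 / 0.1326 = 0.07302.

I_new/I_old ≈ 0.0730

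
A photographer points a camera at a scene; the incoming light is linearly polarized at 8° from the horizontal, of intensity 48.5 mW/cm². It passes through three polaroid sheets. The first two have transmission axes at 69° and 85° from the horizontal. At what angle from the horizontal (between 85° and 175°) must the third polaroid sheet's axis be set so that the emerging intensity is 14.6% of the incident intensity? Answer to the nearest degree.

θ ≈ 120°

By Malus's law, I₁ = I₀ cos²(69° − 8°) = I₀ cos²(61°) = 0.235 I₀.
I₂ = I₁ cos²(85° − 69°) = 0.235 I₀ · cos²(16°) = 0.2172 I₀.
Need I₃/I₀ = 0.146, so cos²(θ − 85°) = 0.146 / 0.2172 = 0.6722.
θ − 85° = arccos(√0.6722) = 34.9°, giving θ ≈ 85 + 34.9 = 119.9°.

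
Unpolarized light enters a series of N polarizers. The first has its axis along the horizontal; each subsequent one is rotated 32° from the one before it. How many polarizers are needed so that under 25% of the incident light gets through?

N = 4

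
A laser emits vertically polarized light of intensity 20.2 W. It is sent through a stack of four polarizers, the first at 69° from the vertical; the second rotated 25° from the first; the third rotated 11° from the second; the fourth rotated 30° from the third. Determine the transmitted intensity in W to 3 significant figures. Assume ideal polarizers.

I ≈ 1.54 W

I₁ = 20.2 W · cos²(69°) = 2.594 W.
I₂ = I₁ · cos²(25°) = 2.594 · 0.8214 = 2.131 W.
I₃ = I₂ · cos²(11°) = 2.131 · 0.9636 = 2.053 W.
I₄ = I₃ · cos²(30°) = 2.053 · 0.75 = 1.54 W.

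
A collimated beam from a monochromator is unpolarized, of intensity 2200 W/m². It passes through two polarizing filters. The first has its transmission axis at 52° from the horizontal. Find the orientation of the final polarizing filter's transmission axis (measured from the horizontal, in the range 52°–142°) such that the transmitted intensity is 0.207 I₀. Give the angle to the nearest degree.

θ ≈ 102°

Unpolarized light through the first polarizer → I₁ = ½ I₀, now polarized at 52°.
Need I₂/I₀ = 0.207, so cos²(θ − 52°) = 0.207 / 0.5 = 0.414.
θ − 52° = arccos(√0.414) = 50.0°, giving θ ≈ 52 + 50.0 = 102.0°.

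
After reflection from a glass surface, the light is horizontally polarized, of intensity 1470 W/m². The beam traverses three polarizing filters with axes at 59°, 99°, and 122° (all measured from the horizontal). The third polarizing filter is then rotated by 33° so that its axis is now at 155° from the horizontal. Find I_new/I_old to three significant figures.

I_new/I_old ≈ 0.369

Before rotation:
By Malus's law, I₁ = I₀ cos²(59° − 0°) = I₀ cos²(59°) = 0.2653 I₀.
I₂ = I₁ cos²(99° − 59°) = 0.2653 I₀ · cos²(40°) = 0.1557 I₀.
I₃ = I₂ cos²(122° − 99°) = 0.1557 I₀ · cos²(23°) = 0.1319 I₀.
After rotation:
I₁ = I₀ cos²(59° − 0°) = I₀ cos²(59°) = 0.2653 I₀.
I₂ = I₁ cos²(99° − 59°) = 0.2653 I₀ · cos²(40°) = 0.1557 I₀.
I₃ = I₂ cos²(155° − 99°) = 0.1557 I₀ · cos²(56°) = 0.04868 I₀.
Ratio = 0.04868 / 0.1319 = 0.369.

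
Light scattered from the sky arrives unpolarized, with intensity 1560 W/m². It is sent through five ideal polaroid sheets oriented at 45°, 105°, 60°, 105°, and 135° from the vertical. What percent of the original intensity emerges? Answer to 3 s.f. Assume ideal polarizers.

≈ 2.34%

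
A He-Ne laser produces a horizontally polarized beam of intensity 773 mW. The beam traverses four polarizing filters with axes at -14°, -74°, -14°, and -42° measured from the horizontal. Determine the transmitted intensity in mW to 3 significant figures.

I₁ = 773 mW · cos²(14°) = 727.8 mW.
I₂ = I₁ · cos²(60°) = 727.8 · 0.25 = 181.9 mW.
I₃ = I₂ · cos²(60°) = 181.9 · 0.25 = 45.48 mW.
I₄ = I₃ · cos²(28°) = 45.48 · 0.7796 = 35.46 mW.

I ≈ 35.5 mW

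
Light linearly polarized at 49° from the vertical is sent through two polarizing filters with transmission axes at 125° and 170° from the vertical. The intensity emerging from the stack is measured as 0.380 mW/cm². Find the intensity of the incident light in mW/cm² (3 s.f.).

I₀ ≈ 13.0 mW/cm²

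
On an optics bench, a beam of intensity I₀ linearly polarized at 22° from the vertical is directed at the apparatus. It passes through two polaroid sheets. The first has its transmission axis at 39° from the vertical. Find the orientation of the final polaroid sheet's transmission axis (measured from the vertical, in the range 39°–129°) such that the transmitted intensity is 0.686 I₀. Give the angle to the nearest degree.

By Malus's law, I₁ = I₀ cos²(39° − 22°) = I₀ cos²(17°) = 0.9145 I₀.
Need I₂/I₀ = 0.686, so cos²(θ − 39°) = 0.686 / 0.9145 = 0.7501.
θ − 39° = arccos(√0.7501) = 30.0°, giving θ ≈ 39 + 30.0 = 69.0°.

θ ≈ 69°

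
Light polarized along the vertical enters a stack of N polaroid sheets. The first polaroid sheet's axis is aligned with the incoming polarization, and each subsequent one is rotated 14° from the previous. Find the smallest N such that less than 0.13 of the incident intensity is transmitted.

N = 35

First polarizer is aligned with the polarization: full transmission.
Each further stage multiplies by cos²(14°) = 0.9415.
After N polarizers: T = 0.9415^(N−1). Require T < 0.13 ⇒ N−1 > ln(0.13)/ln(0.9415) = 33.83, so N−1 ≥ 34 and N = 35.
Check: N=35 gives T = 0.1287 < 0.13; N=34 gives T = 0.1367.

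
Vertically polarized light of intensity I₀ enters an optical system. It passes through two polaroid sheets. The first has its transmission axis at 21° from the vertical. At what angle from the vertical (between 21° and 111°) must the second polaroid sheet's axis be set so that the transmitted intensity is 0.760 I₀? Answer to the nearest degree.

I₁ = I₀ cos²(21° − 0°) = I₀ cos²(21°) = 0.8716 I₀.
Need I₂/I₀ = 0.76, so cos²(θ − 21°) = 0.76 / 0.8716 = 0.872.
θ − 21° = arccos(√0.872) = 21.0°, giving θ ≈ 21 + 21.0 = 42.0°.

θ ≈ 42°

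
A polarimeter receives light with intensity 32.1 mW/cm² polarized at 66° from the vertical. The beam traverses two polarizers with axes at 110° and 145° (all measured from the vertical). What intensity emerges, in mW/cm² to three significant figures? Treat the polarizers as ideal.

I₁ = 32.1 mW/cm² · cos²(44°) = 16.61 mW/cm².
I₂ = I₁ · cos²(35°) = 16.61 · 0.671 = 11.15 mW/cm².

I ≈ 11.1 mW/cm²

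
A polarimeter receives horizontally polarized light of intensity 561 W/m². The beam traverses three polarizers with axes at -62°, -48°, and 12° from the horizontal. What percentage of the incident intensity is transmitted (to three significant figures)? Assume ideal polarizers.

I₁ = 561 W/m² · cos²(62°) = 123.6 W/m².
I₂ = I₁ · cos²(14°) = 123.6 · 0.9415 = 116.4 W/m².
I₃ = I₂ · cos²(60°) = 116.4 · 0.25 = 29.1 W/m².
That is 5.188% of the incident intensity.

≈ 5.19%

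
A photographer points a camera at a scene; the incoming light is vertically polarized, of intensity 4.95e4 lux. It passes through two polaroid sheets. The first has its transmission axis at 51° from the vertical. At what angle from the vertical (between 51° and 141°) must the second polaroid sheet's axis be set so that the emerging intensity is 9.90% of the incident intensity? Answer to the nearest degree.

θ ≈ 111°

I₁ = I₀ cos²(51° − 0°) = I₀ cos²(51°) = 0.396 I₀.
Need I₂/I₀ = 0.099, so cos²(θ − 51°) = 0.099 / 0.396 = 0.25.
θ − 51° = arccos(√0.25) = 60.0°, giving θ ≈ 51 + 60.0 = 111.0°.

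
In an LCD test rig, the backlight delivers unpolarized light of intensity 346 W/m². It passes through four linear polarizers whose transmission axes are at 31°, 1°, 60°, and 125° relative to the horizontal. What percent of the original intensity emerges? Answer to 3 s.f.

≈ 1.78%

Unpolarized light through the first polarizer → I₁ = 346 W/m²/2 = 173 W/m², polarized at 31°.
I₂ = I₁ · cos²(30°) = 173 · 0.75 = 129.8 W/m².
I₃ = I₂ · cos²(59°) = 129.8 · 0.2653 = 34.42 W/m².
I₄ = I₃ · cos²(65°) = 34.42 · 0.1786 = 6.147 W/m².
That is 1.777% of the incident intensity.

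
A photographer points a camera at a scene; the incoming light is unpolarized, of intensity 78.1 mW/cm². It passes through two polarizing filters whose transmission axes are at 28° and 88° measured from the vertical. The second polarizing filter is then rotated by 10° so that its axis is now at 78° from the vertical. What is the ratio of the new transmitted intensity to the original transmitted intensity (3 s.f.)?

Before rotation:
Unpolarized light through the first polarizer → I₁ = ½ I₀, now polarized at 28°.
I₂ = I₁ cos²(88° − 28°) = 0.5 I₀ · cos²(60°) = 0.125 I₀.
After rotation:
Unpolarized light through the first polarizer → I₁ = ½ I₀, now polarized at 28°.
I₂ = I₁ cos²(78° − 28°) = 0.5 I₀ · cos²(50°) = 0.2066 I₀.
Ratio = 0.2066 / 0.125 = 1.653.

I_new/I_old ≈ 1.65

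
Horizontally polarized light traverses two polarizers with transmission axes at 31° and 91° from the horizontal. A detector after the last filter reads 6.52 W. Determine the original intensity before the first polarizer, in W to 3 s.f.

I₀ ≈ 35.5 W

I₁ = I₀ cos²(31° − 0°) = I₀ cos²(31°) = 0.7347 I₀.
I₂ = I₁ cos²(91° − 31°) = 0.7347 I₀ · cos²(60°) = 0.1837 I₀.
So 6.52 W = 0.1837 I₀, giving I₀ = 6.52/0.1837 = 35.5 W.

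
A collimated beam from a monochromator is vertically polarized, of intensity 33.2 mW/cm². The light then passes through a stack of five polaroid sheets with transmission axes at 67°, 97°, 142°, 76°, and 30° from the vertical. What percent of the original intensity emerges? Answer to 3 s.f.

≈ 0.457%

I₁ = 33.2 mW/cm² · cos²(67°) = 5.069 mW/cm².
I₂ = I₁ · cos²(30°) = 5.069 · 0.75 = 3.802 mW/cm².
I₃ = I₂ · cos²(45°) = 3.802 · 0.5 = 1.901 mW/cm².
I₄ = I₃ · cos²(66°) = 1.901 · 0.1654 = 0.3145 mW/cm².
I₅ = I₄ · cos²(46°) = 0.3145 · 0.4826 = 0.1517 mW/cm².
That is 0.457% of the incident intensity.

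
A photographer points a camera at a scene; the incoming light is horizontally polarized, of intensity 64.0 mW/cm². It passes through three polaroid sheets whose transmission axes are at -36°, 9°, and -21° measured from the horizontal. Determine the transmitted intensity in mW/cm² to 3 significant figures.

I ≈ 15.7 mW/cm²

I₁ = 64.0 mW/cm² · cos²(36°) = 41.89 mW/cm².
I₂ = I₁ · cos²(45°) = 41.89 · 0.5 = 20.94 mW/cm².
I₃ = I₂ · cos²(30°) = 20.94 · 0.75 = 15.71 mW/cm².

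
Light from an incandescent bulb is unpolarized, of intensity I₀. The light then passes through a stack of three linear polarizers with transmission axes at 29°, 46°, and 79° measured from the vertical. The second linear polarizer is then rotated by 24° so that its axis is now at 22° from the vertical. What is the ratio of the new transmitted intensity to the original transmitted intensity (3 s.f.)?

I_new/I_old ≈ 0.454

Before rotation:
Unpolarized light through the first polarizer → I₁ = ½ I₀, now polarized at 29°.
I₂ = I₁ cos²(46° − 29°) = 0.5 I₀ · cos²(17°) = 0.4573 I₀.
I₃ = I₂ cos²(79° − 46°) = 0.4573 I₀ · cos²(33°) = 0.3216 I₀.
After rotation:
Unpolarized light through the first polarizer → I₁ = ½ I₀, now polarized at 29°.
I₂ = I₁ cos²(22° − 29°) = 0.5 I₀ · cos²(7°) = 0.4926 I₀.
I₃ = I₂ cos²(79° − 22°) = 0.4926 I₀ · cos²(57°) = 0.1461 I₀.
Ratio = 0.1461 / 0.3216 = 0.4543.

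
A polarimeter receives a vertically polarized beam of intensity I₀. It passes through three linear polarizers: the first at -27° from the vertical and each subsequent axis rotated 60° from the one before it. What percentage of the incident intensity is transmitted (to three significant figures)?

≈ 4.96%

By Malus's law, I₁ = I₀ cos²(-27° − 0°) = I₀ cos²(27°) = 0.7939 I₀.
I₂ = I₁ cos²(60°) = 0.7939 · 0.25 I₀ = 0.1985 I₀.
I₃ = I₂ cos²(60°) = 0.1985 · 0.25 I₀ = 0.04962 I₀.
That is 4.962% of the incident intensity.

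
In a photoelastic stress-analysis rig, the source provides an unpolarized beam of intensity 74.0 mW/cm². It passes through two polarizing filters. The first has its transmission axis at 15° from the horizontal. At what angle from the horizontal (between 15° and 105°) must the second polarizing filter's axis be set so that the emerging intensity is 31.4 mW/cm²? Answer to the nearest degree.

θ ≈ 38°

Unpolarized light through the first polarizer → I₁ = ½ I₀, now polarized at 15°.
Target fraction: 31.4 / 74.0 mW/cm² = 0.4243 of I₀.
Need I₂/I₀ = 0.4243, so cos²(θ − 15°) = 0.4243 / 0.5 = 0.8486.
θ − 15° = arccos(√0.8486) = 22.9°, giving θ ≈ 15 + 22.9 = 37.9°.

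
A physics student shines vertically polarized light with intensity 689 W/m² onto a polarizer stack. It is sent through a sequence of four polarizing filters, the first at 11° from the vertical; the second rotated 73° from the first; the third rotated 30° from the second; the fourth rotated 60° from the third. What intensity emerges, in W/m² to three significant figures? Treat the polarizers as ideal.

I₁ = 689 W/m² · cos²(11°) = 663.9 W/m².
I₂ = I₁ · cos²(73°) = 663.9 · 0.08548 = 56.75 W/m².
I₃ = I₂ · cos²(30°) = 56.75 · 0.75 = 42.56 W/m².
I₄ = I₃ · cos²(60°) = 42.56 · 0.25 = 10.64 W/m².

I ≈ 10.6 W/m²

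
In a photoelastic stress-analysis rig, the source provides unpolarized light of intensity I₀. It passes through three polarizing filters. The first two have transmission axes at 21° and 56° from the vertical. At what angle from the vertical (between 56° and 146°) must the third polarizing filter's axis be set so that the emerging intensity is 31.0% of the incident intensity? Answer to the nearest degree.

θ ≈ 72°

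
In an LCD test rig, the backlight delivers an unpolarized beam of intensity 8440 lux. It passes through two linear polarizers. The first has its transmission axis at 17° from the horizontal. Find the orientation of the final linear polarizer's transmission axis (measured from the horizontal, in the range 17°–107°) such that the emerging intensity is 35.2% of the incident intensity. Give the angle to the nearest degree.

Unpolarized light through the first polarizer → I₁ = ½ I₀, now polarized at 17°.
Need I₂/I₀ = 0.352, so cos²(θ − 17°) = 0.352 / 0.5 = 0.704.
θ − 17° = arccos(√0.704) = 33.0°, giving θ ≈ 17 + 33.0 = 50.0°.

θ ≈ 50°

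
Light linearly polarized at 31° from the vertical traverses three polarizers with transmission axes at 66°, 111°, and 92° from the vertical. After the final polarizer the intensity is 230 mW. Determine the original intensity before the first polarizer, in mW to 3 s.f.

I₀ ≈ 767 mW

By Malus's law, I₁ = I₀ cos²(66° − 31°) = I₀ cos²(35°) = 0.671 I₀.
I₂ = I₁ cos²(111° − 66°) = 0.671 I₀ · cos²(45°) = 0.3355 I₀.
I₃ = I₂ cos²(92° − 111°) = 0.3355 I₀ · cos²(19°) = 0.2999 I₀.
So 230 mW = 0.2999 I₀, giving I₀ = 230/0.2999 = 766.8 mW.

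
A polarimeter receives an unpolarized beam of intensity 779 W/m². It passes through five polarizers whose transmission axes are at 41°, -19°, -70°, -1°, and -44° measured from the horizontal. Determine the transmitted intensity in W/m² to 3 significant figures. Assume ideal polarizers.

I ≈ 2.65 W/m²

Unpolarized light through the first polarizer → I₁ = 779 W/m²/2 = 389.5 W/m², polarized at 41°.
I₂ = I₁ · cos²(60°) = 389.5 · 0.25 = 97.38 W/m².
I₃ = I₂ · cos²(51°) = 97.38 · 0.396 = 38.56 W/m².
I₄ = I₃ · cos²(69°) = 38.56 · 0.1284 = 4.953 W/m².
I₅ = I₄ · cos²(43°) = 4.953 · 0.5349 = 2.649 W/m².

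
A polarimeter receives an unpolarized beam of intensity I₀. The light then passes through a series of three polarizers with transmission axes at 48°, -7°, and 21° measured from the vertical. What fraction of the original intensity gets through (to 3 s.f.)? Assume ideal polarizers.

≈ 0.128 I₀

Unpolarized light through the first polarizer → I₁ = ½ I₀, now polarized at 48°.
I₂ = I₁ cos²(-7° − 48°) = 0.5 I₀ · cos²(55°) = 0.1645 I₀.
I₃ = I₂ cos²(21° + 7°) = 0.1645 I₀ · cos²(28°) = 0.1282 I₀.
Transmitted fraction = 0.1282.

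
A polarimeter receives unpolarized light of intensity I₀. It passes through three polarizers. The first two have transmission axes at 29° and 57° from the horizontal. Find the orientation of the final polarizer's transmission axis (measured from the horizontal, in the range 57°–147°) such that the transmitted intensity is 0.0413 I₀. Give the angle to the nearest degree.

θ ≈ 128°

Unpolarized light through the first polarizer → I₁ = ½ I₀, now polarized at 29°.
I₂ = I₁ cos²(57° − 29°) = 0.5 I₀ · cos²(28°) = 0.3898 I₀.
Need I₃/I₀ = 0.0413, so cos²(θ − 57°) = 0.0413 / 0.3898 = 0.106.
θ − 57° = arccos(√0.106) = 71.0°, giving θ ≈ 57 + 71.0 = 128.0°.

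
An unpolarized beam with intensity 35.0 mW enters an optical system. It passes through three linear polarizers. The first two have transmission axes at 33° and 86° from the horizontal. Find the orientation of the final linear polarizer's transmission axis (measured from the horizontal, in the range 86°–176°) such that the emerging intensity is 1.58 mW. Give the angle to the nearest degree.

θ ≈ 146°

Unpolarized light through the first polarizer → I₁ = ½ I₀, now polarized at 33°.
I₂ = I₁ cos²(86° − 33°) = 0.5 I₀ · cos²(53°) = 0.1811 I₀.
Target fraction: 1.58 / 35.0 mW = 0.04514 of I₀.
Need I₃/I₀ = 0.04514, so cos²(θ − 86°) = 0.04514 / 0.1811 = 0.2493.
θ − 86° = arccos(√0.2493) = 60.0°, giving θ ≈ 86 + 60.0 = 146.0°.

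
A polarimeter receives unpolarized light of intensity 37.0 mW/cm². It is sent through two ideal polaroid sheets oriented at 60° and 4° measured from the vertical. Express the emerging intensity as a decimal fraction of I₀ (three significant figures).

Unpolarized light through the first polarizer → I₁ = 37.0 mW/cm²/2 = 18.5 mW/cm², polarized at 60°.
I₂ = I₁ · cos²(56°) = 18.5 · 0.3127 = 5.785 mW/cm².
Transmitted fraction = 0.1563.

I/I₀ ≈ 0.156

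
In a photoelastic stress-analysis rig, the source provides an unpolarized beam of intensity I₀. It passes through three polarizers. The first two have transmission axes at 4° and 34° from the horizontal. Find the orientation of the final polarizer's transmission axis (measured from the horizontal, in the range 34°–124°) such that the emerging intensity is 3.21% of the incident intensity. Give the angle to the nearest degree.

θ ≈ 107°

Unpolarized light through the first polarizer → I₁ = ½ I₀, now polarized at 4°.
I₂ = I₁ cos²(34° − 4°) = 0.5 I₀ · cos²(30°) = 0.375 I₀.
Need I₃/I₀ = 0.0321, so cos²(θ − 34°) = 0.0321 / 0.375 = 0.0856.
θ − 34° = arccos(√0.0856) = 73.0°, giving θ ≈ 34 + 73.0 = 107.0°.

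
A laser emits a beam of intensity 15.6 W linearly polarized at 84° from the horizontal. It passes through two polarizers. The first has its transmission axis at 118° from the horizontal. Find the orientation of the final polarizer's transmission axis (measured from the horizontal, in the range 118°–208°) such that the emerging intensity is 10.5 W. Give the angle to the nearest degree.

θ ≈ 126°

By Malus's law, I₁ = I₀ cos²(118° − 84°) = I₀ cos²(34°) = 0.6873 I₀.
Target fraction: 10.5 / 15.6 W = 0.6731 of I₀.
Need I₂/I₀ = 0.6731, so cos²(θ − 118°) = 0.6731 / 0.6873 = 0.9793.
θ − 118° = arccos(√0.9793) = 8.3°, giving θ ≈ 118 + 8.3 = 126.3°.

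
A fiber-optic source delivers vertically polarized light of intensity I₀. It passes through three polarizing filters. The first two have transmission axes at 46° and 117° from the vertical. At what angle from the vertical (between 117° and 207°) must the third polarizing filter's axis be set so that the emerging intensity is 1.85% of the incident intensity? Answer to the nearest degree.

I₁ = I₀ cos²(46° − 0°) = I₀ cos²(46°) = 0.4826 I₀.
I₂ = I₁ cos²(117° − 46°) = 0.4826 I₀ · cos²(71°) = 0.05115 I₀.
Need I₃/I₀ = 0.0185, so cos²(θ − 117°) = 0.0185 / 0.05115 = 0.3617.
θ − 117° = arccos(√0.3617) = 53.0°, giving θ ≈ 117 + 53.0 = 170.0°.

θ ≈ 170°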